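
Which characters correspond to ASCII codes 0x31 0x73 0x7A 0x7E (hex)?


Codes (hex): 0x31 0x73 0x7A 0x7E
Per-code ASCII lookup:
  0x31 = 49  (range 48-57: digits, 49 - 48 = 1) → '1'
  0x73 = 115  (range 97-122: lowercase, 115 - 97 = 18) → 's'
  0x7A = 122  (range 97-122: lowercase, 122 - 97 = 25) → 'z'
  0x7E = 126  (special character) → '~'
= '1sz~'


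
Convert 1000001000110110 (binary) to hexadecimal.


Group into 4-bit nibbles: 1000001000110110
  1000 = 8
  0010 = 2
  0011 = 3
  0110 = 6
= 0x8236


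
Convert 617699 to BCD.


Each digit → 4-bit binary:
  6 → 0110
  1 → 0001
  7 → 0111
  6 → 0110
  9 → 1001
  9 → 1001
= 0110 0001 0111 0110 1001 1001


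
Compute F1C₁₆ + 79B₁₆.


Align and add column by column (LSB to MSB, each column mod 16 with carry):
  0F1C
+ 079B
  ----
  col 0: C(12) + B(11) + 0 (carry in) = 23 → 7(7), carry out 1
  col 1: 1(1) + 9(9) + 1 (carry in) = 11 → B(11), carry out 0
  col 2: F(15) + 7(7) + 0 (carry in) = 22 → 6(6), carry out 1
  col 3: 0(0) + 0(0) + 1 (carry in) = 1 → 1(1), carry out 0
Reading digits MSB→LSB: 16B7
Strip leading zeros: 16B7
= 0x16B7


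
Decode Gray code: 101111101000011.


Gray code: 101111101000011
MSB stays the same: 1
Each subsequent bit = prev_binary XOR current_gray:
  B[1] = 1 XOR 0 = 1
  B[2] = 1 XOR 1 = 0
  B[3] = 0 XOR 1 = 1
  B[4] = 1 XOR 1 = 0
  B[5] = 0 XOR 1 = 1
  B[6] = 1 XOR 1 = 0
  B[7] = 0 XOR 0 = 0
  B[8] = 0 XOR 1 = 1
  B[9] = 1 XOR 0 = 1
  B[10] = 1 XOR 0 = 1
  B[11] = 1 XOR 0 = 1
  B[12] = 1 XOR 0 = 1
  B[13] = 1 XOR 1 = 0
  B[14] = 0 XOR 1 = 1
= 110101001111101 (27261 decimal)


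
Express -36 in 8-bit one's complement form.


Original: 00100100
Invert all bits:
  bit 0: 0 → 1
  bit 1: 0 → 1
  bit 2: 1 → 0
  bit 3: 0 → 1
  bit 4: 0 → 1
  bit 5: 1 → 0
  bit 6: 0 → 1
  bit 7: 0 → 1
= 11011011


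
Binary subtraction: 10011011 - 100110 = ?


Align and subtract column by column (LSB to MSB, borrowing when needed):
  10011011
- 00100110
  --------
  col 0: (1 - 0 borrow-in) - 0 → 1 - 0 = 1, borrow out 0
  col 1: (1 - 0 borrow-in) - 1 → 1 - 1 = 0, borrow out 0
  col 2: (0 - 0 borrow-in) - 1 → borrow from next column: (0+2) - 1 = 1, borrow out 1
  col 3: (1 - 1 borrow-in) - 0 → 0 - 0 = 0, borrow out 0
  col 4: (1 - 0 borrow-in) - 0 → 1 - 0 = 1, borrow out 0
  col 5: (0 - 0 borrow-in) - 1 → borrow from next column: (0+2) - 1 = 1, borrow out 1
  col 6: (0 - 1 borrow-in) - 0 → borrow from next column: (-1+2) - 0 = 1, borrow out 1
  col 7: (1 - 1 borrow-in) - 0 → 0 - 0 = 0, borrow out 0
Reading bits MSB→LSB: 01110101
Strip leading zeros: 1110101
= 1110101


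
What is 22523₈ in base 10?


Positional values:
Position 0: 3 × 8^0 = 3
Position 1: 2 × 8^1 = 16
Position 2: 5 × 8^2 = 320
Position 3: 2 × 8^3 = 1024
Position 4: 2 × 8^4 = 8192
Sum = 3 + 16 + 320 + 1024 + 8192
= 9555


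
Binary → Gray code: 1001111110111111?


Binary: 1001111110111111
Gray code: G = B XOR (B >> 1)
B >> 1 = 0100111111011111
1001111110111111 XOR 0100111111011111:
  1 XOR 0 = 1
  0 XOR 1 = 1
  0 XOR 0 = 0
  1 XOR 0 = 1
  1 XOR 1 = 0
  1 XOR 1 = 0
  1 XOR 1 = 0
  1 XOR 1 = 0
  1 XOR 1 = 0
  0 XOR 1 = 1
  1 XOR 0 = 1
  1 XOR 1 = 0
  1 XOR 1 = 0
  1 XOR 1 = 0
  1 XOR 1 = 0
  1 XOR 1 = 0
= 1101000001100000


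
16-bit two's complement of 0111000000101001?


Original: 0111000000101001
Step 1 - Invert all bits: 1000111111010110
Step 2 - Add 1: 1000111111010110 + 1
= 1000111111010111 (represents -28713)


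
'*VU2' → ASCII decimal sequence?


String: '*VU2'  (4 characters)
Per-character ASCII lookup:
  '*': special character: '*' = 42
  'V': uppercase starts at 65: 'V' = 65 + 21 = 86
  'U': uppercase starts at 65: 'U' = 65 + 20 = 85
  '2': digits start at 48: '2' = 48 + 2 = 50
= 42 86 85 50


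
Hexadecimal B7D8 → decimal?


Positional values:
Position 0: 8 × 16^0 = 8 × 1 = 8
Position 1: D × 16^1 = 13 × 16 = 208
Position 2: 7 × 16^2 = 7 × 256 = 1792
Position 3: B × 16^3 = 11 × 4096 = 45056
Sum = 8 + 208 + 1792 + 45056
= 47064


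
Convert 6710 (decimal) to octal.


Divide by 8 repeatedly:
6710 ÷ 8 = 838 remainder 6
838 ÷ 8 = 104 remainder 6
104 ÷ 8 = 13 remainder 0
13 ÷ 8 = 1 remainder 5
1 ÷ 8 = 0 remainder 1
Reading remainders bottom-up:
= 0o15066


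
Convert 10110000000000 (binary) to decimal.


Positional values:
Bit 10: 1 × 2^10 = 1024
Bit 11: 1 × 2^11 = 2048
Bit 13: 1 × 2^13 = 8192
Sum = 1024 + 2048 + 8192
= 11264


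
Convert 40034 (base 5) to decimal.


Positional values (base 5):
  4 × 5^0 = 4 × 1 = 4
  3 × 5^1 = 3 × 5 = 15
  0 × 5^2 = 0 × 25 = 0
  0 × 5^3 = 0 × 125 = 0
  4 × 5^4 = 4 × 625 = 2500
Sum = 4 + 15 + 0 + 0 + 2500
= 2519


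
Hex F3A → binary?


Each hex digit → 4 binary bits:
  F = 1111
  3 = 0011
  A = 1010
Concatenate: 1111 0011 1010
= 111100111010


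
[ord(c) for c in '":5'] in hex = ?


String: '":5'  (3 characters)
Per-character ASCII lookup:
  '"': special character: '"' = 34 → 0x22
  ':': special character: ':' = 58 → 0x3A
  '5': digits start at 48: '5' = 48 + 5 = 53 → 0x35
= 0x22 0x3A 0x35


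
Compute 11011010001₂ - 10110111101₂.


Align and subtract column by column (LSB to MSB, borrowing when needed):
  11011010001
- 10110111101
  -----------
  col 0: (1 - 0 borrow-in) - 1 → 1 - 1 = 0, borrow out 0
  col 1: (0 - 0 borrow-in) - 0 → 0 - 0 = 0, borrow out 0
  col 2: (0 - 0 borrow-in) - 1 → borrow from next column: (0+2) - 1 = 1, borrow out 1
  col 3: (0 - 1 borrow-in) - 1 → borrow from next column: (-1+2) - 1 = 0, borrow out 1
  col 4: (1 - 1 borrow-in) - 1 → borrow from next column: (0+2) - 1 = 1, borrow out 1
  col 5: (0 - 1 borrow-in) - 1 → borrow from next column: (-1+2) - 1 = 0, borrow out 1
  col 6: (1 - 1 borrow-in) - 0 → 0 - 0 = 0, borrow out 0
  col 7: (1 - 0 borrow-in) - 1 → 1 - 1 = 0, borrow out 0
  col 8: (0 - 0 borrow-in) - 1 → borrow from next column: (0+2) - 1 = 1, borrow out 1
  col 9: (1 - 1 borrow-in) - 0 → 0 - 0 = 0, borrow out 0
  col 10: (1 - 0 borrow-in) - 1 → 1 - 1 = 0, borrow out 0
Reading bits MSB→LSB: 00100010100
Strip leading zeros: 100010100
= 100010100


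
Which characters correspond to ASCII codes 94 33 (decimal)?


Codes (decimal): 94 33
Per-code ASCII lookup:
  94  (special character) → '^'
  33  (special character) → '!'
= '^!'


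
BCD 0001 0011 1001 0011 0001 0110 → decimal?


Each 4-bit group → digit:
  0001 → 1
  0011 → 3
  1001 → 9
  0011 → 3
  0001 → 1
  0110 → 6
= 139316


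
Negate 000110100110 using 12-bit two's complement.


Original: 000110100110
Step 1 - Invert all bits: 111001011001
Step 2 - Add 1: 111001011001 + 1
= 111001011010 (represents -422)


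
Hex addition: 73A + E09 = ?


Align and add column by column (LSB to MSB, each column mod 16 with carry):
  073A
+ 0E09
  ----
  col 0: A(10) + 9(9) + 0 (carry in) = 19 → 3(3), carry out 1
  col 1: 3(3) + 0(0) + 1 (carry in) = 4 → 4(4), carry out 0
  col 2: 7(7) + E(14) + 0 (carry in) = 21 → 5(5), carry out 1
  col 3: 0(0) + 0(0) + 1 (carry in) = 1 → 1(1), carry out 0
Reading digits MSB→LSB: 1543
Strip leading zeros: 1543
= 0x1543


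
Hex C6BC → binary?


Each hex digit → 4 binary bits:
  C = 1100
  6 = 0110
  B = 1011
  C = 1100
Concatenate: 1100 0110 1011 1100
= 1100011010111100


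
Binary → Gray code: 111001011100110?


Binary: 111001011100110
Gray code: G = B XOR (B >> 1)
B >> 1 = 011100101110011
111001011100110 XOR 011100101110011:
  1 XOR 0 = 1
  1 XOR 1 = 0
  1 XOR 1 = 0
  0 XOR 1 = 1
  0 XOR 0 = 0
  1 XOR 0 = 1
  0 XOR 1 = 1
  1 XOR 0 = 1
  1 XOR 1 = 0
  1 XOR 1 = 0
  0 XOR 1 = 1
  0 XOR 0 = 0
  1 XOR 0 = 1
  1 XOR 1 = 0
  0 XOR 1 = 1
= 100101110010101


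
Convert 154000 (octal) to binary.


Each octal digit → 3 binary bits:
  1 = 001
  5 = 101
  4 = 100
  0 = 000
  0 = 000
  0 = 000
Concatenate: 001 101 100 000 000 000
= 001101100000000000


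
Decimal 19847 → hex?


Divide by 16 repeatedly:
19847 ÷ 16 = 1240 remainder 7 (7)
1240 ÷ 16 = 77 remainder 8 (8)
77 ÷ 16 = 4 remainder 13 (D)
4 ÷ 16 = 0 remainder 4 (4)
Reading remainders bottom-up:
= 0x4D87


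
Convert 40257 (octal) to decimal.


Positional values:
Position 0: 7 × 8^0 = 7
Position 1: 5 × 8^1 = 40
Position 2: 2 × 8^2 = 128
Position 3: 0 × 8^3 = 0
Position 4: 4 × 8^4 = 16384
Sum = 7 + 40 + 128 + 0 + 16384
= 16559


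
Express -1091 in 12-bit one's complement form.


Original: 010001000011
Invert all bits:
  bit 0: 0 → 1
  bit 1: 1 → 0
  bit 2: 0 → 1
  bit 3: 0 → 1
  bit 4: 0 → 1
  bit 5: 1 → 0
  bit 6: 0 → 1
  bit 7: 0 → 1
  bit 8: 0 → 1
  bit 9: 0 → 1
  bit 10: 1 → 0
  bit 11: 1 → 0
= 101110111100


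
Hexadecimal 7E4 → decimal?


Positional values:
Position 0: 4 × 16^0 = 4 × 1 = 4
Position 1: E × 16^1 = 14 × 16 = 224
Position 2: 7 × 16^2 = 7 × 256 = 1792
Sum = 4 + 224 + 1792
= 2020


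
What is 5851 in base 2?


Divide by 2 repeatedly:
5851 ÷ 2 = 2925 remainder 1
2925 ÷ 2 = 1462 remainder 1
1462 ÷ 2 = 731 remainder 0
731 ÷ 2 = 365 remainder 1
365 ÷ 2 = 182 remainder 1
182 ÷ 2 = 91 remainder 0
91 ÷ 2 = 45 remainder 1
45 ÷ 2 = 22 remainder 1
22 ÷ 2 = 11 remainder 0
11 ÷ 2 = 5 remainder 1
5 ÷ 2 = 2 remainder 1
2 ÷ 2 = 1 remainder 0
1 ÷ 2 = 0 remainder 1
Reading remainders bottom-up:
= 1011011011011


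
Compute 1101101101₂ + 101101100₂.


Align and add column by column (LSB to MSB, carry propagating):
  01101101101
+ 00101101100
  -----------
  col 0: 1 + 0 + 0 (carry in) = 1 → bit 1, carry out 0
  col 1: 0 + 0 + 0 (carry in) = 0 → bit 0, carry out 0
  col 2: 1 + 1 + 0 (carry in) = 2 → bit 0, carry out 1
  col 3: 1 + 1 + 1 (carry in) = 3 → bit 1, carry out 1
  col 4: 0 + 0 + 1 (carry in) = 1 → bit 1, carry out 0
  col 5: 1 + 1 + 0 (carry in) = 2 → bit 0, carry out 1
  col 6: 1 + 1 + 1 (carry in) = 3 → bit 1, carry out 1
  col 7: 0 + 0 + 1 (carry in) = 1 → bit 1, carry out 0
  col 8: 1 + 1 + 0 (carry in) = 2 → bit 0, carry out 1
  col 9: 1 + 0 + 1 (carry in) = 2 → bit 0, carry out 1
  col 10: 0 + 0 + 1 (carry in) = 1 → bit 1, carry out 0
Reading bits MSB→LSB: 10011011001
Strip leading zeros: 10011011001
= 10011011001


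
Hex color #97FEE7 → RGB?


Hex: #97FEE7
R = 97₁₆ = 151
G = FE₁₆ = 254
B = E7₁₆ = 231
= RGB(151, 254, 231)


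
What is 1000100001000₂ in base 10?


Positional values:
Bit 3: 1 × 2^3 = 8
Bit 8: 1 × 2^8 = 256
Bit 12: 1 × 2^12 = 4096
Sum = 8 + 256 + 4096
= 4360


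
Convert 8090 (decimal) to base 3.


Divide by 3 repeatedly:
8090 ÷ 3 = 2696 remainder 2
2696 ÷ 3 = 898 remainder 2
898 ÷ 3 = 299 remainder 1
299 ÷ 3 = 99 remainder 2
99 ÷ 3 = 33 remainder 0
33 ÷ 3 = 11 remainder 0
11 ÷ 3 = 3 remainder 2
3 ÷ 3 = 1 remainder 0
1 ÷ 3 = 0 remainder 1
Reading remainders bottom-up:
= 102002122


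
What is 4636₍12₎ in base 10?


Positional values (base 12):
  6 × 12^0 = 6 × 1 = 6
  3 × 12^1 = 3 × 12 = 36
  6 × 12^2 = 6 × 144 = 864
  4 × 12^3 = 4 × 1728 = 6912
Sum = 6 + 36 + 864 + 6912
= 7818


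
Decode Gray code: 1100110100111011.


Gray code: 1100110100111011
MSB stays the same: 1
Each subsequent bit = prev_binary XOR current_gray:
  B[1] = 1 XOR 1 = 0
  B[2] = 0 XOR 0 = 0
  B[3] = 0 XOR 0 = 0
  B[4] = 0 XOR 1 = 1
  B[5] = 1 XOR 1 = 0
  B[6] = 0 XOR 0 = 0
  B[7] = 0 XOR 1 = 1
  B[8] = 1 XOR 0 = 1
  B[9] = 1 XOR 0 = 1
  B[10] = 1 XOR 1 = 0
  B[11] = 0 XOR 1 = 1
  B[12] = 1 XOR 1 = 0
  B[13] = 0 XOR 0 = 0
  B[14] = 0 XOR 1 = 1
  B[15] = 1 XOR 1 = 0
= 1000100111010010 (35282 decimal)


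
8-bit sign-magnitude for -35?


Sign bit: 1 (negative)
Magnitude: 35 = 0100011
= 10100011


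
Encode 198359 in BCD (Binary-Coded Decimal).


Each digit → 4-bit binary:
  1 → 0001
  9 → 1001
  8 → 1000
  3 → 0011
  5 → 0101
  9 → 1001
= 0001 1001 1000 0011 0101 1001


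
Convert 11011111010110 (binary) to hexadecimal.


Group into 4-bit nibbles: 0011011111010110
  0011 = 3
  0111 = 7
  1101 = D
  0110 = 6
= 0x37D6


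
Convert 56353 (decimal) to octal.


Divide by 8 repeatedly:
56353 ÷ 8 = 7044 remainder 1
7044 ÷ 8 = 880 remainder 4
880 ÷ 8 = 110 remainder 0
110 ÷ 8 = 13 remainder 6
13 ÷ 8 = 1 remainder 5
1 ÷ 8 = 0 remainder 1
Reading remainders bottom-up:
= 0o156041


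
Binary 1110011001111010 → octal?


Group into 3-bit groups: 001110011001111010
  001 = 1
  110 = 6
  011 = 3
  001 = 1
  111 = 7
  010 = 2
= 0o163172


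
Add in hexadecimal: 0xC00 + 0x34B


Align and add column by column (LSB to MSB, each column mod 16 with carry):
  0C00
+ 034B
  ----
  col 0: 0(0) + B(11) + 0 (carry in) = 11 → B(11), carry out 0
  col 1: 0(0) + 4(4) + 0 (carry in) = 4 → 4(4), carry out 0
  col 2: C(12) + 3(3) + 0 (carry in) = 15 → F(15), carry out 0
  col 3: 0(0) + 0(0) + 0 (carry in) = 0 → 0(0), carry out 0
Reading digits MSB→LSB: 0F4B
Strip leading zeros: F4B
= 0xF4B


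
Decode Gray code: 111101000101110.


Gray code: 111101000101110
MSB stays the same: 1
Each subsequent bit = prev_binary XOR current_gray:
  B[1] = 1 XOR 1 = 0
  B[2] = 0 XOR 1 = 1
  B[3] = 1 XOR 1 = 0
  B[4] = 0 XOR 0 = 0
  B[5] = 0 XOR 1 = 1
  B[6] = 1 XOR 0 = 1
  B[7] = 1 XOR 0 = 1
  B[8] = 1 XOR 0 = 1
  B[9] = 1 XOR 1 = 0
  B[10] = 0 XOR 0 = 0
  B[11] = 0 XOR 1 = 1
  B[12] = 1 XOR 1 = 0
  B[13] = 0 XOR 1 = 1
  B[14] = 1 XOR 0 = 1
= 101001111001011 (21451 decimal)


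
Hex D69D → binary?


Each hex digit → 4 binary bits:
  D = 1101
  6 = 0110
  9 = 1001
  D = 1101
Concatenate: 1101 0110 1001 1101
= 1101011010011101


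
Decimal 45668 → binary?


Divide by 2 repeatedly:
45668 ÷ 2 = 22834 remainder 0
22834 ÷ 2 = 11417 remainder 0
11417 ÷ 2 = 5708 remainder 1
5708 ÷ 2 = 2854 remainder 0
2854 ÷ 2 = 1427 remainder 0
1427 ÷ 2 = 713 remainder 1
713 ÷ 2 = 356 remainder 1
356 ÷ 2 = 178 remainder 0
178 ÷ 2 = 89 remainder 0
89 ÷ 2 = 44 remainder 1
44 ÷ 2 = 22 remainder 0
22 ÷ 2 = 11 remainder 0
11 ÷ 2 = 5 remainder 1
5 ÷ 2 = 2 remainder 1
2 ÷ 2 = 1 remainder 0
1 ÷ 2 = 0 remainder 1
Reading remainders bottom-up:
= 1011001001100100


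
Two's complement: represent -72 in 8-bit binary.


Original: 01001000
Step 1 - Invert all bits: 10110111
Step 2 - Add 1: 10110111 + 1
= 10111000 (represents -72)


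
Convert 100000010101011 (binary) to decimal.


Positional values:
Bit 0: 1 × 2^0 = 1
Bit 1: 1 × 2^1 = 2
Bit 3: 1 × 2^3 = 8
Bit 5: 1 × 2^5 = 32
Bit 7: 1 × 2^7 = 128
Bit 14: 1 × 2^14 = 16384
Sum = 1 + 2 + 8 + 32 + 128 + 16384
= 16555


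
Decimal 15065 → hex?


Divide by 16 repeatedly:
15065 ÷ 16 = 941 remainder 9 (9)
941 ÷ 16 = 58 remainder 13 (D)
58 ÷ 16 = 3 remainder 10 (A)
3 ÷ 16 = 0 remainder 3 (3)
Reading remainders bottom-up:
= 0x3AD9


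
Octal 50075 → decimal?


Positional values:
Position 0: 5 × 8^0 = 5
Position 1: 7 × 8^1 = 56
Position 2: 0 × 8^2 = 0
Position 3: 0 × 8^3 = 0
Position 4: 5 × 8^4 = 20480
Sum = 5 + 56 + 0 + 0 + 20480
= 20541


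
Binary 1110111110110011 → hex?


Group into 4-bit nibbles: 1110111110110011
  1110 = E
  1111 = F
  1011 = B
  0011 = 3
= 0xEFB3


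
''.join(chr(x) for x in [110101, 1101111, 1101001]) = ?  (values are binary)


Codes (binary): 110101 1101111 1101001
Per-code ASCII lookup:
  110101 = 53  (range 48-57: digits, 53 - 48 = 5) → '5'
  1101111 = 111  (range 97-122: lowercase, 111 - 97 = 14) → 'o'
  1101001 = 105  (range 97-122: lowercase, 105 - 97 = 8) → 'i'
= '5oi'


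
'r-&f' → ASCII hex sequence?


String: 'r-&f'  (4 characters)
Per-character ASCII lookup:
  'r': lowercase starts at 97: 'r' = 97 + 17 = 114 → 0x72
  '-': special character: '-' = 45 → 0x2D
  '&': special character: '&' = 38 → 0x26
  'f': lowercase starts at 97: 'f' = 97 + 5 = 102 → 0x66
= 0x72 0x2D 0x26 0x66


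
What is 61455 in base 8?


Divide by 8 repeatedly:
61455 ÷ 8 = 7681 remainder 7
7681 ÷ 8 = 960 remainder 1
960 ÷ 8 = 120 remainder 0
120 ÷ 8 = 15 remainder 0
15 ÷ 8 = 1 remainder 7
1 ÷ 8 = 0 remainder 1
Reading remainders bottom-up:
= 0o170017


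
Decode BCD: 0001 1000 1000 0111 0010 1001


Each 4-bit group → digit:
  0001 → 1
  1000 → 8
  1000 → 8
  0111 → 7
  0010 → 2
  1001 → 9
= 188729


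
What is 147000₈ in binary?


Each octal digit → 3 binary bits:
  1 = 001
  4 = 100
  7 = 111
  0 = 000
  0 = 000
  0 = 000
Concatenate: 001 100 111 000 000 000
= 001100111000000000


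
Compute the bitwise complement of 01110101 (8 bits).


Original: 01110101
Invert all bits:
  bit 0: 0 → 1
  bit 1: 1 → 0
  bit 2: 1 → 0
  bit 3: 1 → 0
  bit 4: 0 → 1
  bit 5: 1 → 0
  bit 6: 0 → 1
  bit 7: 1 → 0
= 10001010


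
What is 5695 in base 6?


Divide by 6 repeatedly:
5695 ÷ 6 = 949 remainder 1
949 ÷ 6 = 158 remainder 1
158 ÷ 6 = 26 remainder 2
26 ÷ 6 = 4 remainder 2
4 ÷ 6 = 0 remainder 4
Reading remainders bottom-up:
= 42211


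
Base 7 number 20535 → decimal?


Positional values (base 7):
  5 × 7^0 = 5 × 1 = 5
  3 × 7^1 = 3 × 7 = 21
  5 × 7^2 = 5 × 49 = 245
  0 × 7^3 = 0 × 343 = 0
  2 × 7^4 = 2 × 2401 = 4802
Sum = 5 + 21 + 245 + 0 + 4802
= 5073


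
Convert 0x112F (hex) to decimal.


Positional values:
Position 0: F × 16^0 = 15 × 1 = 15
Position 1: 2 × 16^1 = 2 × 16 = 32
Position 2: 1 × 16^2 = 1 × 256 = 256
Position 3: 1 × 16^3 = 1 × 4096 = 4096
Sum = 15 + 32 + 256 + 4096
= 4399


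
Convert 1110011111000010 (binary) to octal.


Group into 3-bit groups: 001110011111000010
  001 = 1
  110 = 6
  011 = 3
  111 = 7
  000 = 0
  010 = 2
= 0o163702


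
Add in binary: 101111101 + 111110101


Align and add column by column (LSB to MSB, carry propagating):
  0101111101
+ 0111110101
  ----------
  col 0: 1 + 1 + 0 (carry in) = 2 → bit 0, carry out 1
  col 1: 0 + 0 + 1 (carry in) = 1 → bit 1, carry out 0
  col 2: 1 + 1 + 0 (carry in) = 2 → bit 0, carry out 1
  col 3: 1 + 0 + 1 (carry in) = 2 → bit 0, carry out 1
  col 4: 1 + 1 + 1 (carry in) = 3 → bit 1, carry out 1
  col 5: 1 + 1 + 1 (carry in) = 3 → bit 1, carry out 1
  col 6: 1 + 1 + 1 (carry in) = 3 → bit 1, carry out 1
  col 7: 0 + 1 + 1 (carry in) = 2 → bit 0, carry out 1
  col 8: 1 + 1 + 1 (carry in) = 3 → bit 1, carry out 1
  col 9: 0 + 0 + 1 (carry in) = 1 → bit 1, carry out 0
Reading bits MSB→LSB: 1101110010
Strip leading zeros: 1101110010
= 1101110010


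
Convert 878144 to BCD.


Each digit → 4-bit binary:
  8 → 1000
  7 → 0111
  8 → 1000
  1 → 0001
  4 → 0100
  4 → 0100
= 1000 0111 1000 0001 0100 0100


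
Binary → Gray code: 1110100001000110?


Binary: 1110100001000110
Gray code: G = B XOR (B >> 1)
B >> 1 = 0111010000100011
1110100001000110 XOR 0111010000100011:
  1 XOR 0 = 1
  1 XOR 1 = 0
  1 XOR 1 = 0
  0 XOR 1 = 1
  1 XOR 0 = 1
  0 XOR 1 = 1
  0 XOR 0 = 0
  0 XOR 0 = 0
  0 XOR 0 = 0
  1 XOR 0 = 1
  0 XOR 1 = 1
  0 XOR 0 = 0
  0 XOR 0 = 0
  1 XOR 0 = 1
  1 XOR 1 = 0
  0 XOR 1 = 1
= 1001110001100101


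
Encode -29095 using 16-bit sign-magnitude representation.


Sign bit: 1 (negative)
Magnitude: 29095 = 111000110100111
= 1111000110100111


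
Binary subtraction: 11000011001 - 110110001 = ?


Align and subtract column by column (LSB to MSB, borrowing when needed):
  11000011001
- 00110110001
  -----------
  col 0: (1 - 0 borrow-in) - 1 → 1 - 1 = 0, borrow out 0
  col 1: (0 - 0 borrow-in) - 0 → 0 - 0 = 0, borrow out 0
  col 2: (0 - 0 borrow-in) - 0 → 0 - 0 = 0, borrow out 0
  col 3: (1 - 0 borrow-in) - 0 → 1 - 0 = 1, borrow out 0
  col 4: (1 - 0 borrow-in) - 1 → 1 - 1 = 0, borrow out 0
  col 5: (0 - 0 borrow-in) - 1 → borrow from next column: (0+2) - 1 = 1, borrow out 1
  col 6: (0 - 1 borrow-in) - 0 → borrow from next column: (-1+2) - 0 = 1, borrow out 1
  col 7: (0 - 1 borrow-in) - 1 → borrow from next column: (-1+2) - 1 = 0, borrow out 1
  col 8: (0 - 1 borrow-in) - 1 → borrow from next column: (-1+2) - 1 = 0, borrow out 1
  col 9: (1 - 1 borrow-in) - 0 → 0 - 0 = 0, borrow out 0
  col 10: (1 - 0 borrow-in) - 0 → 1 - 0 = 1, borrow out 0
Reading bits MSB→LSB: 10001101000
Strip leading zeros: 10001101000
= 10001101000


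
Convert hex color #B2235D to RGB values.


Hex: #B2235D
R = B2₁₆ = 178
G = 23₁₆ = 35
B = 5D₁₆ = 93
= RGB(178, 35, 93)


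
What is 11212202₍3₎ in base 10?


Positional values (base 3):
  2 × 3^0 = 2 × 1 = 2
  0 × 3^1 = 0 × 3 = 0
  2 × 3^2 = 2 × 9 = 18
  2 × 3^3 = 2 × 27 = 54
  1 × 3^4 = 1 × 81 = 81
  2 × 3^5 = 2 × 243 = 486
  1 × 3^6 = 1 × 729 = 729
  1 × 3^7 = 1 × 2187 = 2187
Sum = 2 + 0 + 18 + 54 + 81 + 486 + 729 + 2187
= 3557


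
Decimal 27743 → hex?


Divide by 16 repeatedly:
27743 ÷ 16 = 1733 remainder 15 (F)
1733 ÷ 16 = 108 remainder 5 (5)
108 ÷ 16 = 6 remainder 12 (C)
6 ÷ 16 = 0 remainder 6 (6)
Reading remainders bottom-up:
= 0x6C5F


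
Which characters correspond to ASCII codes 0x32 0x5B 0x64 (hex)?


Codes (hex): 0x32 0x5B 0x64
Per-code ASCII lookup:
  0x32 = 50  (range 48-57: digits, 50 - 48 = 2) → '2'
  0x5B = 91  (special character) → '['
  0x64 = 100  (range 97-122: lowercase, 100 - 97 = 3) → 'd'
= '2[d'


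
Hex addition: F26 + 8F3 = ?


Align and add column by column (LSB to MSB, each column mod 16 with carry):
  0F26
+ 08F3
  ----
  col 0: 6(6) + 3(3) + 0 (carry in) = 9 → 9(9), carry out 0
  col 1: 2(2) + F(15) + 0 (carry in) = 17 → 1(1), carry out 1
  col 2: F(15) + 8(8) + 1 (carry in) = 24 → 8(8), carry out 1
  col 3: 0(0) + 0(0) + 1 (carry in) = 1 → 1(1), carry out 0
Reading digits MSB→LSB: 1819
Strip leading zeros: 1819
= 0x1819


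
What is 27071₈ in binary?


Each octal digit → 3 binary bits:
  2 = 010
  7 = 111
  0 = 000
  7 = 111
  1 = 001
Concatenate: 010 111 000 111 001
= 010111000111001


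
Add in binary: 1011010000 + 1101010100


Align and add column by column (LSB to MSB, carry propagating):
  01011010000
+ 01101010100
  -----------
  col 0: 0 + 0 + 0 (carry in) = 0 → bit 0, carry out 0
  col 1: 0 + 0 + 0 (carry in) = 0 → bit 0, carry out 0
  col 2: 0 + 1 + 0 (carry in) = 1 → bit 1, carry out 0
  col 3: 0 + 0 + 0 (carry in) = 0 → bit 0, carry out 0
  col 4: 1 + 1 + 0 (carry in) = 2 → bit 0, carry out 1
  col 5: 0 + 0 + 1 (carry in) = 1 → bit 1, carry out 0
  col 6: 1 + 1 + 0 (carry in) = 2 → bit 0, carry out 1
  col 7: 1 + 0 + 1 (carry in) = 2 → bit 0, carry out 1
  col 8: 0 + 1 + 1 (carry in) = 2 → bit 0, carry out 1
  col 9: 1 + 1 + 1 (carry in) = 3 → bit 1, carry out 1
  col 10: 0 + 0 + 1 (carry in) = 1 → bit 1, carry out 0
Reading bits MSB→LSB: 11000100100
Strip leading zeros: 11000100100
= 11000100100


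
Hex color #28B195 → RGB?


Hex: #28B195
R = 28₁₆ = 40
G = B1₁₆ = 177
B = 95₁₆ = 149
= RGB(40, 177, 149)


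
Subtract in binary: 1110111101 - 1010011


Align and subtract column by column (LSB to MSB, borrowing when needed):
  1110111101
- 0001010011
  ----------
  col 0: (1 - 0 borrow-in) - 1 → 1 - 1 = 0, borrow out 0
  col 1: (0 - 0 borrow-in) - 1 → borrow from next column: (0+2) - 1 = 1, borrow out 1
  col 2: (1 - 1 borrow-in) - 0 → 0 - 0 = 0, borrow out 0
  col 3: (1 - 0 borrow-in) - 0 → 1 - 0 = 1, borrow out 0
  col 4: (1 - 0 borrow-in) - 1 → 1 - 1 = 0, borrow out 0
  col 5: (1 - 0 borrow-in) - 0 → 1 - 0 = 1, borrow out 0
  col 6: (0 - 0 borrow-in) - 1 → borrow from next column: (0+2) - 1 = 1, borrow out 1
  col 7: (1 - 1 borrow-in) - 0 → 0 - 0 = 0, borrow out 0
  col 8: (1 - 0 borrow-in) - 0 → 1 - 0 = 1, borrow out 0
  col 9: (1 - 0 borrow-in) - 0 → 1 - 0 = 1, borrow out 0
Reading bits MSB→LSB: 1101101010
Strip leading zeros: 1101101010
= 1101101010


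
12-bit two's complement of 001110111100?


Original: 001110111100
Step 1 - Invert all bits: 110001000011
Step 2 - Add 1: 110001000011 + 1
= 110001000100 (represents -956)


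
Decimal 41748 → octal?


Divide by 8 repeatedly:
41748 ÷ 8 = 5218 remainder 4
5218 ÷ 8 = 652 remainder 2
652 ÷ 8 = 81 remainder 4
81 ÷ 8 = 10 remainder 1
10 ÷ 8 = 1 remainder 2
1 ÷ 8 = 0 remainder 1
Reading remainders bottom-up:
= 0o121424


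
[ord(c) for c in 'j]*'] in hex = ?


String: 'j]*'  (3 characters)
Per-character ASCII lookup:
  'j': lowercase starts at 97: 'j' = 97 + 9 = 106 → 0x6A
  ']': special character: ']' = 93 → 0x5D
  '*': special character: '*' = 42 → 0x2A
= 0x6A 0x5D 0x2A


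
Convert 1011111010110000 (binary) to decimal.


Positional values:
Bit 4: 1 × 2^4 = 16
Bit 5: 1 × 2^5 = 32
Bit 7: 1 × 2^7 = 128
Bit 9: 1 × 2^9 = 512
Bit 10: 1 × 2^10 = 1024
Bit 11: 1 × 2^11 = 2048
Bit 12: 1 × 2^12 = 4096
Bit 13: 1 × 2^13 = 8192
Bit 15: 1 × 2^15 = 32768
Sum = 16 + 32 + 128 + 512 + 1024 + 2048 + 4096 + 8192 + 32768
= 48816


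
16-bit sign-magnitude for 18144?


Sign bit: 0 (positive)
Magnitude: 18144 = 100011011100000
= 0100011011100000


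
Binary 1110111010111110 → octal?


Group into 3-bit groups: 001110111010111110
  001 = 1
  110 = 6
  111 = 7
  010 = 2
  111 = 7
  110 = 6
= 0o167276


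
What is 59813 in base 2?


Divide by 2 repeatedly:
59813 ÷ 2 = 29906 remainder 1
29906 ÷ 2 = 14953 remainder 0
14953 ÷ 2 = 7476 remainder 1
7476 ÷ 2 = 3738 remainder 0
3738 ÷ 2 = 1869 remainder 0
1869 ÷ 2 = 934 remainder 1
934 ÷ 2 = 467 remainder 0
467 ÷ 2 = 233 remainder 1
233 ÷ 2 = 116 remainder 1
116 ÷ 2 = 58 remainder 0
58 ÷ 2 = 29 remainder 0
29 ÷ 2 = 14 remainder 1
14 ÷ 2 = 7 remainder 0
7 ÷ 2 = 3 remainder 1
3 ÷ 2 = 1 remainder 1
1 ÷ 2 = 0 remainder 1
Reading remainders bottom-up:
= 1110100110100101


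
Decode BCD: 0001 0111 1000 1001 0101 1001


Each 4-bit group → digit:
  0001 → 1
  0111 → 7
  1000 → 8
  1001 → 9
  0101 → 5
  1001 → 9
= 178959


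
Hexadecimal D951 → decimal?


Positional values:
Position 0: 1 × 16^0 = 1 × 1 = 1
Position 1: 5 × 16^1 = 5 × 16 = 80
Position 2: 9 × 16^2 = 9 × 256 = 2304
Position 3: D × 16^3 = 13 × 4096 = 53248
Sum = 1 + 80 + 2304 + 53248
= 55633


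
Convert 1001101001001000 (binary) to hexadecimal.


Group into 4-bit nibbles: 1001101001001000
  1001 = 9
  1010 = A
  0100 = 4
  1000 = 8
= 0x9A48


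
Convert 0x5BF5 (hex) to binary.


Each hex digit → 4 binary bits:
  5 = 0101
  B = 1011
  F = 1111
  5 = 0101
Concatenate: 0101 1011 1111 0101
= 0101101111110101


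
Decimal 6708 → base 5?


Divide by 5 repeatedly:
6708 ÷ 5 = 1341 remainder 3
1341 ÷ 5 = 268 remainder 1
268 ÷ 5 = 53 remainder 3
53 ÷ 5 = 10 remainder 3
10 ÷ 5 = 2 remainder 0
2 ÷ 5 = 0 remainder 2
Reading remainders bottom-up:
= 203313


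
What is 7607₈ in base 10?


Positional values:
Position 0: 7 × 8^0 = 7
Position 1: 0 × 8^1 = 0
Position 2: 6 × 8^2 = 384
Position 3: 7 × 8^3 = 3584
Sum = 7 + 0 + 384 + 3584
= 3975


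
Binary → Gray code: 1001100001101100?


Binary: 1001100001101100
Gray code: G = B XOR (B >> 1)
B >> 1 = 0100110000110110
1001100001101100 XOR 0100110000110110:
  1 XOR 0 = 1
  0 XOR 1 = 1
  0 XOR 0 = 0
  1 XOR 0 = 1
  1 XOR 1 = 0
  0 XOR 1 = 1
  0 XOR 0 = 0
  0 XOR 0 = 0
  0 XOR 0 = 0
  1 XOR 0 = 1
  1 XOR 1 = 0
  0 XOR 1 = 1
  1 XOR 0 = 1
  1 XOR 1 = 0
  0 XOR 1 = 1
  0 XOR 0 = 0
= 1101010001011010


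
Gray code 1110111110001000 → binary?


Gray code: 1110111110001000
MSB stays the same: 1
Each subsequent bit = prev_binary XOR current_gray:
  B[1] = 1 XOR 1 = 0
  B[2] = 0 XOR 1 = 1
  B[3] = 1 XOR 0 = 1
  B[4] = 1 XOR 1 = 0
  B[5] = 0 XOR 1 = 1
  B[6] = 1 XOR 1 = 0
  B[7] = 0 XOR 1 = 1
  B[8] = 1 XOR 1 = 0
  B[9] = 0 XOR 0 = 0
  B[10] = 0 XOR 0 = 0
  B[11] = 0 XOR 0 = 0
  B[12] = 0 XOR 1 = 1
  B[13] = 1 XOR 0 = 1
  B[14] = 1 XOR 0 = 1
  B[15] = 1 XOR 0 = 1
= 1011010100001111 (46351 decimal)


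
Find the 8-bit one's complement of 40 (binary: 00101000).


Original: 00101000
Invert all bits:
  bit 0: 0 → 1
  bit 1: 0 → 1
  bit 2: 1 → 0
  bit 3: 0 → 1
  bit 4: 1 → 0
  bit 5: 0 → 1
  bit 6: 0 → 1
  bit 7: 0 → 1
= 11010111


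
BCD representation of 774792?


Each digit → 4-bit binary:
  7 → 0111
  7 → 0111
  4 → 0100
  7 → 0111
  9 → 1001
  2 → 0010
= 0111 0111 0100 0111 1001 0010


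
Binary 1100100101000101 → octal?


Group into 3-bit groups: 001100100101000101
  001 = 1
  100 = 4
  100 = 4
  101 = 5
  000 = 0
  101 = 5
= 0o144505


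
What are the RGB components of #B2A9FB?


Hex: #B2A9FB
R = B2₁₆ = 178
G = A9₁₆ = 169
B = FB₁₆ = 251
= RGB(178, 169, 251)


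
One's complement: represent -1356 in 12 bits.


Original: 010101001100
Invert all bits:
  bit 0: 0 → 1
  bit 1: 1 → 0
  bit 2: 0 → 1
  bit 3: 1 → 0
  bit 4: 0 → 1
  bit 5: 1 → 0
  bit 6: 0 → 1
  bit 7: 0 → 1
  bit 8: 1 → 0
  bit 9: 1 → 0
  bit 10: 0 → 1
  bit 11: 0 → 1
= 101010110011


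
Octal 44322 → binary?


Each octal digit → 3 binary bits:
  4 = 100
  4 = 100
  3 = 011
  2 = 010
  2 = 010
Concatenate: 100 100 011 010 010
= 100100011010010


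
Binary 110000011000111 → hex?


Group into 4-bit nibbles: 0110000011000111
  0110 = 6
  0000 = 0
  1100 = C
  0111 = 7
= 0x60C7


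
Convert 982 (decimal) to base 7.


Divide by 7 repeatedly:
982 ÷ 7 = 140 remainder 2
140 ÷ 7 = 20 remainder 0
20 ÷ 7 = 2 remainder 6
2 ÷ 7 = 0 remainder 2
Reading remainders bottom-up:
= 2602


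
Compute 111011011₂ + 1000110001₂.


Align and add column by column (LSB to MSB, carry propagating):
  00111011011
+ 01000110001
  -----------
  col 0: 1 + 1 + 0 (carry in) = 2 → bit 0, carry out 1
  col 1: 1 + 0 + 1 (carry in) = 2 → bit 0, carry out 1
  col 2: 0 + 0 + 1 (carry in) = 1 → bit 1, carry out 0
  col 3: 1 + 0 + 0 (carry in) = 1 → bit 1, carry out 0
  col 4: 1 + 1 + 0 (carry in) = 2 → bit 0, carry out 1
  col 5: 0 + 1 + 1 (carry in) = 2 → bit 0, carry out 1
  col 6: 1 + 0 + 1 (carry in) = 2 → bit 0, carry out 1
  col 7: 1 + 0 + 1 (carry in) = 2 → bit 0, carry out 1
  col 8: 1 + 0 + 1 (carry in) = 2 → bit 0, carry out 1
  col 9: 0 + 1 + 1 (carry in) = 2 → bit 0, carry out 1
  col 10: 0 + 0 + 1 (carry in) = 1 → bit 1, carry out 0
Reading bits MSB→LSB: 10000001100
Strip leading zeros: 10000001100
= 10000001100


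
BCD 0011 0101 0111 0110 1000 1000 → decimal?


Each 4-bit group → digit:
  0011 → 3
  0101 → 5
  0111 → 7
  0110 → 6
  1000 → 8
  1000 → 8
= 357688


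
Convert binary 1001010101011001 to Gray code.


Binary: 1001010101011001
Gray code: G = B XOR (B >> 1)
B >> 1 = 0100101010101100
1001010101011001 XOR 0100101010101100:
  1 XOR 0 = 1
  0 XOR 1 = 1
  0 XOR 0 = 0
  1 XOR 0 = 1
  0 XOR 1 = 1
  1 XOR 0 = 1
  0 XOR 1 = 1
  1 XOR 0 = 1
  0 XOR 1 = 1
  1 XOR 0 = 1
  0 XOR 1 = 1
  1 XOR 0 = 1
  1 XOR 1 = 0
  0 XOR 1 = 1
  0 XOR 0 = 0
  1 XOR 0 = 1
= 1101111111110101


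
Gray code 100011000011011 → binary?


Gray code: 100011000011011
MSB stays the same: 1
Each subsequent bit = prev_binary XOR current_gray:
  B[1] = 1 XOR 0 = 1
  B[2] = 1 XOR 0 = 1
  B[3] = 1 XOR 0 = 1
  B[4] = 1 XOR 1 = 0
  B[5] = 0 XOR 1 = 1
  B[6] = 1 XOR 0 = 1
  B[7] = 1 XOR 0 = 1
  B[8] = 1 XOR 0 = 1
  B[9] = 1 XOR 0 = 1
  B[10] = 1 XOR 1 = 0
  B[11] = 0 XOR 1 = 1
  B[12] = 1 XOR 0 = 1
  B[13] = 1 XOR 1 = 0
  B[14] = 0 XOR 1 = 1
= 111101111101101 (31725 decimal)


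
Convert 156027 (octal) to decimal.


Positional values:
Position 0: 7 × 8^0 = 7
Position 1: 2 × 8^1 = 16
Position 2: 0 × 8^2 = 0
Position 3: 6 × 8^3 = 3072
Position 4: 5 × 8^4 = 20480
Position 5: 1 × 8^5 = 32768
Sum = 7 + 16 + 0 + 3072 + 20480 + 32768
= 56343


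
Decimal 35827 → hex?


Divide by 16 repeatedly:
35827 ÷ 16 = 2239 remainder 3 (3)
2239 ÷ 16 = 139 remainder 15 (F)
139 ÷ 16 = 8 remainder 11 (B)
8 ÷ 16 = 0 remainder 8 (8)
Reading remainders bottom-up:
= 0x8BF3


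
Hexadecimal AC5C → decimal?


Positional values:
Position 0: C × 16^0 = 12 × 1 = 12
Position 1: 5 × 16^1 = 5 × 16 = 80
Position 2: C × 16^2 = 12 × 256 = 3072
Position 3: A × 16^3 = 10 × 4096 = 40960
Sum = 12 + 80 + 3072 + 40960
= 44124


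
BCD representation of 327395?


Each digit → 4-bit binary:
  3 → 0011
  2 → 0010
  7 → 0111
  3 → 0011
  9 → 1001
  5 → 0101
= 0011 0010 0111 0011 1001 0101


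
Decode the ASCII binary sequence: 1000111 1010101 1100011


Codes (binary): 1000111 1010101 1100011
Per-code ASCII lookup:
  1000111 = 71  (range 65-90: uppercase, 71 - 65 = 6) → 'G'
  1010101 = 85  (range 65-90: uppercase, 85 - 65 = 20) → 'U'
  1100011 = 99  (range 97-122: lowercase, 99 - 97 = 2) → 'c'
= 'GUc'


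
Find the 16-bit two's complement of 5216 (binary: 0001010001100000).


Original: 0001010001100000
Step 1 - Invert all bits: 1110101110011111
Step 2 - Add 1: 1110101110011111 + 1
= 1110101110100000 (represents -5216)


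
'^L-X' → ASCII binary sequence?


String: '^L-X'  (4 characters)
Per-character ASCII lookup:
  '^': special character: '^' = 94 → 1011110
  'L': uppercase starts at 65: 'L' = 65 + 11 = 76 → 1001100
  '-': special character: '-' = 45 → 101101
  'X': uppercase starts at 65: 'X' = 65 + 23 = 88 → 1011000
= 1011110 1001100 101101 1011000


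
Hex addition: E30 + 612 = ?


Align and add column by column (LSB to MSB, each column mod 16 with carry):
  0E30
+ 0612
  ----
  col 0: 0(0) + 2(2) + 0 (carry in) = 2 → 2(2), carry out 0
  col 1: 3(3) + 1(1) + 0 (carry in) = 4 → 4(4), carry out 0
  col 2: E(14) + 6(6) + 0 (carry in) = 20 → 4(4), carry out 1
  col 3: 0(0) + 0(0) + 1 (carry in) = 1 → 1(1), carry out 0
Reading digits MSB→LSB: 1442
Strip leading zeros: 1442
= 0x1442


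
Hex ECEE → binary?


Each hex digit → 4 binary bits:
  E = 1110
  C = 1100
  E = 1110
  E = 1110
Concatenate: 1110 1100 1110 1110
= 1110110011101110


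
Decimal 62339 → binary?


Divide by 2 repeatedly:
62339 ÷ 2 = 31169 remainder 1
31169 ÷ 2 = 15584 remainder 1
15584 ÷ 2 = 7792 remainder 0
7792 ÷ 2 = 3896 remainder 0
3896 ÷ 2 = 1948 remainder 0
1948 ÷ 2 = 974 remainder 0
974 ÷ 2 = 487 remainder 0
487 ÷ 2 = 243 remainder 1
243 ÷ 2 = 121 remainder 1
121 ÷ 2 = 60 remainder 1
60 ÷ 2 = 30 remainder 0
30 ÷ 2 = 15 remainder 0
15 ÷ 2 = 7 remainder 1
7 ÷ 2 = 3 remainder 1
3 ÷ 2 = 1 remainder 1
1 ÷ 2 = 0 remainder 1
Reading remainders bottom-up:
= 1111001110000011


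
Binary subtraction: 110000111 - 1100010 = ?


Align and subtract column by column (LSB to MSB, borrowing when needed):
  110000111
- 001100010
  ---------
  col 0: (1 - 0 borrow-in) - 0 → 1 - 0 = 1, borrow out 0
  col 1: (1 - 0 borrow-in) - 1 → 1 - 1 = 0, borrow out 0
  col 2: (1 - 0 borrow-in) - 0 → 1 - 0 = 1, borrow out 0
  col 3: (0 - 0 borrow-in) - 0 → 0 - 0 = 0, borrow out 0
  col 4: (0 - 0 borrow-in) - 0 → 0 - 0 = 0, borrow out 0
  col 5: (0 - 0 borrow-in) - 1 → borrow from next column: (0+2) - 1 = 1, borrow out 1
  col 6: (0 - 1 borrow-in) - 1 → borrow from next column: (-1+2) - 1 = 0, borrow out 1
  col 7: (1 - 1 borrow-in) - 0 → 0 - 0 = 0, borrow out 0
  col 8: (1 - 0 borrow-in) - 0 → 1 - 0 = 1, borrow out 0
Reading bits MSB→LSB: 100100101
Strip leading zeros: 100100101
= 100100101


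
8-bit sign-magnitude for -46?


Sign bit: 1 (negative)
Magnitude: 46 = 0101110
= 10101110


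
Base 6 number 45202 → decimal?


Positional values (base 6):
  2 × 6^0 = 2 × 1 = 2
  0 × 6^1 = 0 × 6 = 0
  2 × 6^2 = 2 × 36 = 72
  5 × 6^3 = 5 × 216 = 1080
  4 × 6^4 = 4 × 1296 = 5184
Sum = 2 + 0 + 72 + 1080 + 5184
= 6338


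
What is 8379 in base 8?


Divide by 8 repeatedly:
8379 ÷ 8 = 1047 remainder 3
1047 ÷ 8 = 130 remainder 7
130 ÷ 8 = 16 remainder 2
16 ÷ 8 = 2 remainder 0
2 ÷ 8 = 0 remainder 2
Reading remainders bottom-up:
= 0o20273


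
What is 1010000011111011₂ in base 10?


Positional values:
Bit 0: 1 × 2^0 = 1
Bit 1: 1 × 2^1 = 2
Bit 3: 1 × 2^3 = 8
Bit 4: 1 × 2^4 = 16
Bit 5: 1 × 2^5 = 32
Bit 6: 1 × 2^6 = 64
Bit 7: 1 × 2^7 = 128
Bit 13: 1 × 2^13 = 8192
Bit 15: 1 × 2^15 = 32768
Sum = 1 + 2 + 8 + 16 + 32 + 64 + 128 + 8192 + 32768
= 41211


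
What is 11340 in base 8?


Divide by 8 repeatedly:
11340 ÷ 8 = 1417 remainder 4
1417 ÷ 8 = 177 remainder 1
177 ÷ 8 = 22 remainder 1
22 ÷ 8 = 2 remainder 6
2 ÷ 8 = 0 remainder 2
Reading remainders bottom-up:
= 0o26114


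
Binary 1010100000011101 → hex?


Group into 4-bit nibbles: 1010100000011101
  1010 = A
  1000 = 8
  0001 = 1
  1101 = D
= 0xA81D


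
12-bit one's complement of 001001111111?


Original: 001001111111
Invert all bits:
  bit 0: 0 → 1
  bit 1: 0 → 1
  bit 2: 1 → 0
  bit 3: 0 → 1
  bit 4: 0 → 1
  bit 5: 1 → 0
  bit 6: 1 → 0
  bit 7: 1 → 0
  bit 8: 1 → 0
  bit 9: 1 → 0
  bit 10: 1 → 0
  bit 11: 1 → 0
= 110110000000


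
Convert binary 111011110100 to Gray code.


Binary: 111011110100
Gray code: G = B XOR (B >> 1)
B >> 1 = 011101111010
111011110100 XOR 011101111010:
  1 XOR 0 = 1
  1 XOR 1 = 0
  1 XOR 1 = 0
  0 XOR 1 = 1
  1 XOR 0 = 1
  1 XOR 1 = 0
  1 XOR 1 = 0
  1 XOR 1 = 0
  0 XOR 1 = 1
  1 XOR 0 = 1
  0 XOR 1 = 1
  0 XOR 0 = 0
= 100110001110


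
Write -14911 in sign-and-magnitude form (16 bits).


Sign bit: 1 (negative)
Magnitude: 14911 = 011101000111111
= 1011101000111111


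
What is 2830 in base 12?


Divide by 12 repeatedly:
2830 ÷ 12 = 235 remainder 10
235 ÷ 12 = 19 remainder 7
19 ÷ 12 = 1 remainder 7
1 ÷ 12 = 0 remainder 1
Reading remainders bottom-up:
= 177A


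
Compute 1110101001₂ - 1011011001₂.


Align and subtract column by column (LSB to MSB, borrowing when needed):
  1110101001
- 1011011001
  ----------
  col 0: (1 - 0 borrow-in) - 1 → 1 - 1 = 0, borrow out 0
  col 1: (0 - 0 borrow-in) - 0 → 0 - 0 = 0, borrow out 0
  col 2: (0 - 0 borrow-in) - 0 → 0 - 0 = 0, borrow out 0
  col 3: (1 - 0 borrow-in) - 1 → 1 - 1 = 0, borrow out 0
  col 4: (0 - 0 borrow-in) - 1 → borrow from next column: (0+2) - 1 = 1, borrow out 1
  col 5: (1 - 1 borrow-in) - 0 → 0 - 0 = 0, borrow out 0
  col 6: (0 - 0 borrow-in) - 1 → borrow from next column: (0+2) - 1 = 1, borrow out 1
  col 7: (1 - 1 borrow-in) - 1 → borrow from next column: (0+2) - 1 = 1, borrow out 1
  col 8: (1 - 1 borrow-in) - 0 → 0 - 0 = 0, borrow out 0
  col 9: (1 - 0 borrow-in) - 1 → 1 - 1 = 0, borrow out 0
Reading bits MSB→LSB: 0011010000
Strip leading zeros: 11010000
= 11010000


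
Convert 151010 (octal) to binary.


Each octal digit → 3 binary bits:
  1 = 001
  5 = 101
  1 = 001
  0 = 000
  1 = 001
  0 = 000
Concatenate: 001 101 001 000 001 000
= 001101001000001000


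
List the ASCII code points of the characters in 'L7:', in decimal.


String: 'L7:'  (3 characters)
Per-character ASCII lookup:
  'L': uppercase starts at 65: 'L' = 65 + 11 = 76
  '7': digits start at 48: '7' = 48 + 7 = 55
  ':': special character: ':' = 58
= 76 55 58


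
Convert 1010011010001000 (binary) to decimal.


Positional values:
Bit 3: 1 × 2^3 = 8
Bit 7: 1 × 2^7 = 128
Bit 9: 1 × 2^9 = 512
Bit 10: 1 × 2^10 = 1024
Bit 13: 1 × 2^13 = 8192
Bit 15: 1 × 2^15 = 32768
Sum = 8 + 128 + 512 + 1024 + 8192 + 32768
= 42632


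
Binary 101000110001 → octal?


Group into 3-bit groups: 101000110001
  101 = 5
  000 = 0
  110 = 6
  001 = 1
= 0o5061


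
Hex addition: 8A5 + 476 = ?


Align and add column by column (LSB to MSB, each column mod 16 with carry):
  08A5
+ 0476
  ----
  col 0: 5(5) + 6(6) + 0 (carry in) = 11 → B(11), carry out 0
  col 1: A(10) + 7(7) + 0 (carry in) = 17 → 1(1), carry out 1
  col 2: 8(8) + 4(4) + 1 (carry in) = 13 → D(13), carry out 0
  col 3: 0(0) + 0(0) + 0 (carry in) = 0 → 0(0), carry out 0
Reading digits MSB→LSB: 0D1B
Strip leading zeros: D1B
= 0xD1B


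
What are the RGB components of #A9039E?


Hex: #A9039E
R = A9₁₆ = 169
G = 03₁₆ = 3
B = 9E₁₆ = 158
= RGB(169, 3, 158)


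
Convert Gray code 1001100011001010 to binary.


Gray code: 1001100011001010
MSB stays the same: 1
Each subsequent bit = prev_binary XOR current_gray:
  B[1] = 1 XOR 0 = 1
  B[2] = 1 XOR 0 = 1
  B[3] = 1 XOR 1 = 0
  B[4] = 0 XOR 1 = 1
  B[5] = 1 XOR 0 = 1
  B[6] = 1 XOR 0 = 1
  B[7] = 1 XOR 0 = 1
  B[8] = 1 XOR 1 = 0
  B[9] = 0 XOR 1 = 1
  B[10] = 1 XOR 0 = 1
  B[11] = 1 XOR 0 = 1
  B[12] = 1 XOR 1 = 0
  B[13] = 0 XOR 0 = 0
  B[14] = 0 XOR 1 = 1
  B[15] = 1 XOR 0 = 1
= 1110111101110011 (61299 decimal)
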